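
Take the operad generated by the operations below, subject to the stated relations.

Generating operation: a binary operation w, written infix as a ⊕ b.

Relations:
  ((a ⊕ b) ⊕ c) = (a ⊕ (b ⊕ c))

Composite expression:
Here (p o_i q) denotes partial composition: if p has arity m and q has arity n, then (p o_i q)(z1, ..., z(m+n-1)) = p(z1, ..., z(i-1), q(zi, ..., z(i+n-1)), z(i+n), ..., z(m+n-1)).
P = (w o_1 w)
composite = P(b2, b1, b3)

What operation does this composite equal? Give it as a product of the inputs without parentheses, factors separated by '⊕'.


b2 ⊕ b1 ⊕ b3

Under associativity of w, the answer is the b's in reading order.
(b2 ⊕ b1) flattens to b2 ⊕ b1
((b2 ⊕ b1) ⊕ b3) flattens to b2 ⊕ b1 ⊕ b3


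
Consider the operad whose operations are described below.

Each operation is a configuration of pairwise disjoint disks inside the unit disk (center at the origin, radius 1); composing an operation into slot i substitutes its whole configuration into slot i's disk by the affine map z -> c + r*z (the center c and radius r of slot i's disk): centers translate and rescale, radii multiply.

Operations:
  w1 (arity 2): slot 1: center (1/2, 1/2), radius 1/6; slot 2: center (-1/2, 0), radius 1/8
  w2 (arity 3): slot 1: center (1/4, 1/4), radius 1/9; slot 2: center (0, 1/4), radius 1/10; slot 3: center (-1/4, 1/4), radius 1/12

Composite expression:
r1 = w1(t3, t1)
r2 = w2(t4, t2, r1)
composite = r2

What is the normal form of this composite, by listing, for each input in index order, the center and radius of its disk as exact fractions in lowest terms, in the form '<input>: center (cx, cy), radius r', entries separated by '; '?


t1: center (-7/24, 1/4), radius 1/96; t2: center (0, 1/4), radius 1/10; t3: center (-5/24, 7/24), radius 1/72; t4: center (1/4, 1/4), radius 1/9

Follow each t-input down from w2: c' goes to c + r*c', radius to r*r'.
input t4: composing its 1 substitution step yields center (1/4, 1/4), radius 1/9
input t2: composing its 1 substitution step yields center (0, 1/4), radius 1/10
input t3: composing its 2 substitution steps yields center (-5/24, 7/24), radius 1/72
input t1: composing its 2 substitution steps yields center (-7/24, 1/4), radius 1/96


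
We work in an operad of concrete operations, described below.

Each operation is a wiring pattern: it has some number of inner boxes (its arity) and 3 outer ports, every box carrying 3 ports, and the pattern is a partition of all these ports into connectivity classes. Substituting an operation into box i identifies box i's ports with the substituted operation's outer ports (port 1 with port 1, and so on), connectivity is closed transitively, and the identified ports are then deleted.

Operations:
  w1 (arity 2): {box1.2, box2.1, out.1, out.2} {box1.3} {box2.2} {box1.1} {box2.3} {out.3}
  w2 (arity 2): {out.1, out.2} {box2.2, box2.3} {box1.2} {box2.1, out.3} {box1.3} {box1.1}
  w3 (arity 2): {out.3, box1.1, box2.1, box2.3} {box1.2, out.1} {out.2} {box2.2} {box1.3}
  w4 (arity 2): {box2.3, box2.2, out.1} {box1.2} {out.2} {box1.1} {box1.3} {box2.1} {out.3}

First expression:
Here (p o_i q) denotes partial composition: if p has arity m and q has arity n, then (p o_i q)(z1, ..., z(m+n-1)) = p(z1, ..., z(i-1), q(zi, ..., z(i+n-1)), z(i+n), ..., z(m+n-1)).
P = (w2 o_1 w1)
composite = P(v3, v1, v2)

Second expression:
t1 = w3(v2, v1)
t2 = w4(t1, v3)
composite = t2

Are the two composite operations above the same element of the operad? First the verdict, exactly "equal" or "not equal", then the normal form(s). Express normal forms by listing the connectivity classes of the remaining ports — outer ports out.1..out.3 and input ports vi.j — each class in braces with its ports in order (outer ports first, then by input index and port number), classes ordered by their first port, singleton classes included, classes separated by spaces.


Normal form of the first expression: {out.1, out.2} {out.3, v2.1} {v1.1, v3.2} {v1.2} {v1.3} {v2.2, v2.3} {v3.1} {v3.3}
Normal form of the second expression: {out.1, v3.2, v3.3} {out.2} {out.3} {v1.1, v1.3, v2.1} {v1.2} {v2.2} {v2.3} {v3.1}
They disagree, so not equal.

not equal: they reduce to {out.1, out.2} {out.3, v2.1} {v1.1, v3.2} {v1.2} {v1.3} {v2.2, v2.3} {v3.1} {v3.3} and {out.1, v3.2, v3.3} {out.2} {out.3} {v1.1, v1.3, v2.1} {v1.2} {v2.2} {v2.3} {v3.1}


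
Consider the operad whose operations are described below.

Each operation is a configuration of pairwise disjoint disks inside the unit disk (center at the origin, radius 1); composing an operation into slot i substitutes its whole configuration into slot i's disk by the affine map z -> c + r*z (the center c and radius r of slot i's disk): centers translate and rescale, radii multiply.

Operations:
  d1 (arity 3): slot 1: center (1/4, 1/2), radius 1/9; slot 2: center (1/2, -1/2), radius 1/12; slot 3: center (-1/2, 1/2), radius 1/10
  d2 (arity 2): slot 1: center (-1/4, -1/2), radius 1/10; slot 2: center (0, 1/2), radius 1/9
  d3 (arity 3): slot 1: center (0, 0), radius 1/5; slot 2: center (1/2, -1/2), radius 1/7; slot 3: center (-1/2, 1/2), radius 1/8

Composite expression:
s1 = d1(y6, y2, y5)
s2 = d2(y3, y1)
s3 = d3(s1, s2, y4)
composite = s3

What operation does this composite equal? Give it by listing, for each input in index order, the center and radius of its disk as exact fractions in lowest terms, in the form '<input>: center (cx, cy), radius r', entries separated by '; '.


y1: center (1/2, -3/7), radius 1/63; y2: center (1/10, -1/10), radius 1/60; y3: center (13/28, -4/7), radius 1/70; y4: center (-1/2, 1/2), radius 1/8; y5: center (-1/10, 1/10), radius 1/50; y6: center (1/20, 1/10), radius 1/45

Each y-disk chains the slot maps above it in d3; radii multiply.
for y6, the 2-step affine chain lands on center (1/20, 1/10), radius 1/45
for y2, the 2-step affine chain lands on center (1/10, -1/10), radius 1/60
for y5, the 2-step affine chain lands on center (-1/10, 1/10), radius 1/50
for y3, the 2-step affine chain lands on center (13/28, -4/7), radius 1/70
for y1, the 2-step affine chain lands on center (1/2, -3/7), radius 1/63
for y4, the 1-step affine chain lands on center (-1/2, 1/2), radius 1/8


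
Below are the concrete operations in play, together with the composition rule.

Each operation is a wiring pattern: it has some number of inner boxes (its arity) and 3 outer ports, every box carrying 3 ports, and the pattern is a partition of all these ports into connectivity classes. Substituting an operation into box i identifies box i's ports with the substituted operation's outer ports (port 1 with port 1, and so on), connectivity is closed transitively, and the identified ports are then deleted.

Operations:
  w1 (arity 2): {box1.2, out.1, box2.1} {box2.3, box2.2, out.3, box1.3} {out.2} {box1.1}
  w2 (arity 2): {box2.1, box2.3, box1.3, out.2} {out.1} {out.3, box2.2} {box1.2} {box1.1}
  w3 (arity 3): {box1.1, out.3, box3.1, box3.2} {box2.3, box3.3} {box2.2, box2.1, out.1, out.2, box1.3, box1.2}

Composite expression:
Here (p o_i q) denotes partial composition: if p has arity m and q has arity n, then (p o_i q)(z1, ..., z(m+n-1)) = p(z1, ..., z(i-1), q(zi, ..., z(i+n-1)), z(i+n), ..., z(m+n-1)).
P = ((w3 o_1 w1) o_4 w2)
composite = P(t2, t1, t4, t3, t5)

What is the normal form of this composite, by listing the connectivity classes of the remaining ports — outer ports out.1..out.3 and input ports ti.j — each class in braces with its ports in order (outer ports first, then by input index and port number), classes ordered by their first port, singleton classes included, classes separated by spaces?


{out.1, out.2, t1.2, t1.3, t2.3, t4.1, t4.2} {out.3, t1.1, t2.2, t3.3, t5.1, t5.3} {t2.1} {t3.1} {t3.2} {t4.3, t5.2}

After gluing at w3, chains via deleted ports link the t-ports.
w1 over (t2, t1) gives {out.1, t1.1, t2.2} {out.2} {out.3, t1.2, t1.3, t2.3} {t2.1}, out.j being that stage's outer ports
w2 over (t3, t5) gives {out.1} {out.2, t3.3, t5.1, t5.3} {out.3, t5.2} {t3.1} {t3.2}, out.j being that stage's outer ports
w3 over (t2, t1, t4, t3, t5) gives {out.1, out.2, t1.2, t1.3, t2.3, t4.1, t4.2} {out.3, t1.1, t2.2, t3.3, t5.1, t5.3} {t2.1} {t3.1} {t3.2} {t4.3, t5.2}, out.j being that stage's outer ports


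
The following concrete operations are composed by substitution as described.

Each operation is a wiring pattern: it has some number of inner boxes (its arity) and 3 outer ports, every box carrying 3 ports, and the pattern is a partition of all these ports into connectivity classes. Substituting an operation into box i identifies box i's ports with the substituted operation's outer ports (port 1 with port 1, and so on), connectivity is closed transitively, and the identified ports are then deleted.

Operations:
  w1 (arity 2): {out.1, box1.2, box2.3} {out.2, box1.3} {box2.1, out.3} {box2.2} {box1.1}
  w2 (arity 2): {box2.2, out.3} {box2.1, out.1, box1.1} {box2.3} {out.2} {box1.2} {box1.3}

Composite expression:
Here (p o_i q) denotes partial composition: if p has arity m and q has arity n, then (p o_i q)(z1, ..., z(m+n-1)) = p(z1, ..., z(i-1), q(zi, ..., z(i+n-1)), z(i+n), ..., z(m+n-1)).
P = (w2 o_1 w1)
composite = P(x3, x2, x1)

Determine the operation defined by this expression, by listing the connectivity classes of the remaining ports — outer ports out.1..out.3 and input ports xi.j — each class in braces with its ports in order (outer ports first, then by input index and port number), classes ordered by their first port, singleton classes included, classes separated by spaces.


Reachability decides: close wires over w2-identified ports.
through w1, on inputs (x3, x2): {out.1, x2.3, x3.2} {out.2, x3.3} {out.3, x2.1} {x2.2} {x3.1} (out.j = stage outer ports)
through w2, on inputs (x3, x2, x1): {out.1, x1.1, x2.3, x3.2} {out.2} {out.3, x1.2} {x1.3} {x2.1} {x2.2} {x3.1} {x3.3} (out.j = stage outer ports)

{out.1, x1.1, x2.3, x3.2} {out.2} {out.3, x1.2} {x1.3} {x2.1} {x2.2} {x3.1} {x3.3}


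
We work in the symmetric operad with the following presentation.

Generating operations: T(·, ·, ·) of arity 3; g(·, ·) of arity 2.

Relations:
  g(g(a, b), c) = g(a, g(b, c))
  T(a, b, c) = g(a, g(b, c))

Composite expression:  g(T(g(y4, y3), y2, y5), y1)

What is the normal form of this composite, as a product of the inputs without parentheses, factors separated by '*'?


y4 * y3 * y2 * y5 * y1

All parenthesizations of g agree; list the y-inputs left to right.
g(y4, y3) flattens to y4 * y3
T(g(y4, y3), y2, y5) flattens to y4 * y3 * y2 * y5
g(T(g(y4, y3), y2, y5), y1) flattens to y4 * y3 * y2 * y5 * y1


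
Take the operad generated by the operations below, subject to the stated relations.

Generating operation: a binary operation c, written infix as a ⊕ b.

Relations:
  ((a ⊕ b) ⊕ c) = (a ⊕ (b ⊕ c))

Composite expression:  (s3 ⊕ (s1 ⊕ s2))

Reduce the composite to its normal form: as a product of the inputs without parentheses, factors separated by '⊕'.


s3 ⊕ s1 ⊕ s2

Key point: c is associative — brackets drop, the s-order remains.
(s1 ⊕ s2) flattens to s1 ⊕ s2
(s3 ⊕ (s1 ⊕ s2)) flattens to s3 ⊕ s1 ⊕ s2


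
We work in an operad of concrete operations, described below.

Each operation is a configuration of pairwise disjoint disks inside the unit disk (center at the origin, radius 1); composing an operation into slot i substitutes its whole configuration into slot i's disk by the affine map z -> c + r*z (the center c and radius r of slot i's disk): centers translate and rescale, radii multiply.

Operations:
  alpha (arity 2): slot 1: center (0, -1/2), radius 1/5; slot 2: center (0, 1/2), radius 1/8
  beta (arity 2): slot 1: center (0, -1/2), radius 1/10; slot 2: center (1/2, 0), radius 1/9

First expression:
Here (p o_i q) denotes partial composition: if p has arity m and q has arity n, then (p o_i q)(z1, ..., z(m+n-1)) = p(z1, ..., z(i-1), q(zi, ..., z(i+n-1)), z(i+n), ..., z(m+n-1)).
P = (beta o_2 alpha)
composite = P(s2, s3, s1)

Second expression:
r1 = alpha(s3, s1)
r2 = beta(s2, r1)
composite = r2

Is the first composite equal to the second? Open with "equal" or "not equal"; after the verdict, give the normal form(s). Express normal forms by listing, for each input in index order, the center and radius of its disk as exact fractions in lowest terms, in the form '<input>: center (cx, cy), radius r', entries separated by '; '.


equal: each reduces to s1: center (1/2, 1/18), radius 1/72; s2: center (0, -1/2), radius 1/10; s3: center (1/2, -1/18), radius 1/45

In normal form, the first expression is s1: center (1/2, 1/18), radius 1/72; s2: center (0, -1/2), radius 1/10; s3: center (1/2, -1/18), radius 1/45
In normal form, the second expression is s1: center (1/2, 1/18), radius 1/72; s2: center (0, -1/2), radius 1/10; s3: center (1/2, -1/18), radius 1/45
Identical normal forms: equal.


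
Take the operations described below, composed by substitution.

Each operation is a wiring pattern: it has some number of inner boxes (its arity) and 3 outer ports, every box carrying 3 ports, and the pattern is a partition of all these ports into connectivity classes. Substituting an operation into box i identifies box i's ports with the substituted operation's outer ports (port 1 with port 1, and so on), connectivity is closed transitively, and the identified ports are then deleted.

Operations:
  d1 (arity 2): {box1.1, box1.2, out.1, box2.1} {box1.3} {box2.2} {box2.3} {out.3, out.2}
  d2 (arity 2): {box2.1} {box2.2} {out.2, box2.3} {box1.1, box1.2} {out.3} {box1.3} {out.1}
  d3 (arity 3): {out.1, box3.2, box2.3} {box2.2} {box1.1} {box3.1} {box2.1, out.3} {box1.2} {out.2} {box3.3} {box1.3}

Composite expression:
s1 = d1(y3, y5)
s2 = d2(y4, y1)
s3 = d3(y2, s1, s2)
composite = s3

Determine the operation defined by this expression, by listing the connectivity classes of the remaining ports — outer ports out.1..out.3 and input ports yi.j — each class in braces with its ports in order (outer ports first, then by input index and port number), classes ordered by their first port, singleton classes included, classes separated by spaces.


{out.1, y1.3} {out.2} {out.3, y3.1, y3.2, y5.1} {y1.1} {y1.2} {y2.1} {y2.2} {y2.3} {y3.3} {y4.1, y4.2} {y4.3} {y5.2} {y5.3}

Treat the ports identified at d3 as solder joints: merge, then drop.
after d1, the pattern on (y3, y5) reads {out.1, y3.1, y3.2, y5.1} {out.2, out.3} {y3.3} {y5.2} {y5.3} (out.j = its outer ports)
after d2, the pattern on (y4, y1) reads {out.1} {out.2, y1.3} {out.3} {y1.1} {y1.2} {y4.1, y4.2} {y4.3} (out.j = its outer ports)
after d3, the pattern on (y2, y3, y5, y4, y1) reads {out.1, y1.3} {out.2} {out.3, y3.1, y3.2, y5.1} {y1.1} {y1.2} {y2.1} {y2.2} {y2.3} {y3.3} {y4.1, y4.2} {y4.3} {y5.2} {y5.3} (out.j = its outer ports)


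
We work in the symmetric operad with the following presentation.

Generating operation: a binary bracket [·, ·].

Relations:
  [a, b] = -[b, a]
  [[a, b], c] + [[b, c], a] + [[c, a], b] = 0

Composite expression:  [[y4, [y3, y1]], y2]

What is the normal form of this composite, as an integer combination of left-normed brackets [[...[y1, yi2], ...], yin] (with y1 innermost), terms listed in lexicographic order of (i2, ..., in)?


[[[y1, y3], y4], y2]

Left-normed coefficients sit on the y1-initial expansion words.
Composite bracket: [[y4, [y3, y1]], y2]
Applying ab - ba throughout gives 8 signed words (2^3 = 8).
Only words starting with y1 matter:
  word y1y3y4y2 has sign +1, contributing +[[[y1, y3], y4], y2]


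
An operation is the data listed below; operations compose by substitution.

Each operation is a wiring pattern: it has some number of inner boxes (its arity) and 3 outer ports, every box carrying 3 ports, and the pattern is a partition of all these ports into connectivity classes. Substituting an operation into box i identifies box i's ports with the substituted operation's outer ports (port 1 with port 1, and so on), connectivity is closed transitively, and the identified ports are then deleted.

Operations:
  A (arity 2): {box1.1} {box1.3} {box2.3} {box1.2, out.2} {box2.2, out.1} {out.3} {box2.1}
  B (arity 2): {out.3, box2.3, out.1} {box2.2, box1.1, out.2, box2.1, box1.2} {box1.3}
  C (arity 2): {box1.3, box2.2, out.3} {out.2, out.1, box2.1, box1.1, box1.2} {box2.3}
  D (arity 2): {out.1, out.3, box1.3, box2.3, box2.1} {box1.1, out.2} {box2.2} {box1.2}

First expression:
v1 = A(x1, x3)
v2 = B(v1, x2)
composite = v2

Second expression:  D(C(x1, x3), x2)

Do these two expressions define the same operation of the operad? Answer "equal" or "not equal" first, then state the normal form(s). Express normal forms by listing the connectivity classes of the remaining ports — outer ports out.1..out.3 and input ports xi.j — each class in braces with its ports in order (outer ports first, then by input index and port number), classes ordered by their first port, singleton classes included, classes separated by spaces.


The first composite normalizes to {out.1, out.3, x2.3} {out.2, x1.2, x2.1, x2.2, x3.2} {x1.1} {x1.3} {x3.1} {x3.3}
The second composite normalizes to {out.1, out.3, x1.3, x2.1, x2.3, x3.2} {out.2, x1.1, x1.2, x3.1} {x2.2} {x3.3}
No match — not equal.

not equal — first {out.1, out.3, x2.3} {out.2, x1.2, x2.1, x2.2, x3.2} {x1.1} {x1.3} {x3.1} {x3.3}, second {out.1, out.3, x1.3, x2.1, x2.3, x3.2} {out.2, x1.1, x1.2, x3.1} {x2.2} {x3.3}


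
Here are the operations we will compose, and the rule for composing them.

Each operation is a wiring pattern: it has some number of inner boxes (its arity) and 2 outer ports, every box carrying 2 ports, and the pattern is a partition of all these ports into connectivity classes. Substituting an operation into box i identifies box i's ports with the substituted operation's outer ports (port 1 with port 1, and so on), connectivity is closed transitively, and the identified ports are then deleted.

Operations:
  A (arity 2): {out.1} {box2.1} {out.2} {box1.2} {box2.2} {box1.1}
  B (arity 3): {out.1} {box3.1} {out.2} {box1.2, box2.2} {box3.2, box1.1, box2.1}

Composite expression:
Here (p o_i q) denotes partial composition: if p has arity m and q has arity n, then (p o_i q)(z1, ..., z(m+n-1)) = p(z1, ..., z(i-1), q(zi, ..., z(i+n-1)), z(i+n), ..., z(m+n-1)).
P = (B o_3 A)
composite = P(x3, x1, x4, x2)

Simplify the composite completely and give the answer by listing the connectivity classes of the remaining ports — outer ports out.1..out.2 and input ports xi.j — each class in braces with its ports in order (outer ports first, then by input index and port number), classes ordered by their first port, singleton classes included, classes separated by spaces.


Treat the ports identified at B as solder joints: merge, then drop.
stage A: inputs (x4, x2), connectivity {out.1} {out.2} {x2.1} {x2.2} {x4.1} {x4.2}, out.j its boundary
stage B: inputs (x3, x1, x4, x2), connectivity {out.1} {out.2} {x1.1, x3.1} {x1.2, x3.2} {x2.1} {x2.2} {x4.1} {x4.2}, out.j its boundary

{out.1} {out.2} {x1.1, x3.1} {x1.2, x3.2} {x2.1} {x2.2} {x4.1} {x4.2}


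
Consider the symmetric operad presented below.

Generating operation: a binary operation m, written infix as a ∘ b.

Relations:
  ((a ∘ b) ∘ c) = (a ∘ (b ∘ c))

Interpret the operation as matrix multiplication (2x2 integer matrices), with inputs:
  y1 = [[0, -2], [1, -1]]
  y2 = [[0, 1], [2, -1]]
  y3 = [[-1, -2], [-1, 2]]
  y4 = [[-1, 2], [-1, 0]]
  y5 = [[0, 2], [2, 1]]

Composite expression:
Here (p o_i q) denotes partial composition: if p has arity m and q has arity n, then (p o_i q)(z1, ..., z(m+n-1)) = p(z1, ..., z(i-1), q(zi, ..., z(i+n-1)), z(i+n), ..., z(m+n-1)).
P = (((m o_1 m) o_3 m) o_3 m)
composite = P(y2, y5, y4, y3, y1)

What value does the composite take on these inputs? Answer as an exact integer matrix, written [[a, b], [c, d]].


[[14, -12], [-6, -4]]

(y2 ∘ y5) = [[2, 1], [-2, 3]]
(y4 ∘ y3) = [[-1, 6], [1, 2]]
((y4 ∘ y3) ∘ y1) = [[6, -4], [2, -4]]
((y2 ∘ y5) ∘ ((y4 ∘ y3) ∘ y1)) = [[14, -12], [-6, -4]]


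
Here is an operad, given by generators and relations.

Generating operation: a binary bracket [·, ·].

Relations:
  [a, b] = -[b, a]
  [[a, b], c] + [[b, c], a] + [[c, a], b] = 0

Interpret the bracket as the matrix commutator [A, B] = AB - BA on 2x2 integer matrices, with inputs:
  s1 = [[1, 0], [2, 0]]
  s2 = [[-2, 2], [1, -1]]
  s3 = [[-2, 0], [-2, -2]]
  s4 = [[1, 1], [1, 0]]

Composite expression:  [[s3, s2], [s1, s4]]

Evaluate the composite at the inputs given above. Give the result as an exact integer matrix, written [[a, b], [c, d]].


[[-2, 8], [-16, 2]]


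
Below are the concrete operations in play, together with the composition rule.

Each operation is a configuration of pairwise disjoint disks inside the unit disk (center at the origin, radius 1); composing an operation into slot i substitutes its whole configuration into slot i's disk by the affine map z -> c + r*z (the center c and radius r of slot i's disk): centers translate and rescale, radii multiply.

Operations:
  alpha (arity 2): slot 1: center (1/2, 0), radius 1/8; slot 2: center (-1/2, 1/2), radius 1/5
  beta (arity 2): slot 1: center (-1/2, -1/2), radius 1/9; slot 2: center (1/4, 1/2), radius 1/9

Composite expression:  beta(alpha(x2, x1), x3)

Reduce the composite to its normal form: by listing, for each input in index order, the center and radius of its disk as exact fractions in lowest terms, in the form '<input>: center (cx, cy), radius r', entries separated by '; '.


x1: center (-5/9, -4/9), radius 1/45; x2: center (-4/9, -1/2), radius 1/72; x3: center (1/4, 1/2), radius 1/9

Follow each x-input down from beta: c' goes to c + r*c', radius to r*r'.
input x2: composing its 2 substitution steps yields center (-4/9, -1/2), radius 1/72
input x1: composing its 2 substitution steps yields center (-5/9, -4/9), radius 1/45
input x3: composing its 1 substitution step yields center (1/4, 1/2), radius 1/9


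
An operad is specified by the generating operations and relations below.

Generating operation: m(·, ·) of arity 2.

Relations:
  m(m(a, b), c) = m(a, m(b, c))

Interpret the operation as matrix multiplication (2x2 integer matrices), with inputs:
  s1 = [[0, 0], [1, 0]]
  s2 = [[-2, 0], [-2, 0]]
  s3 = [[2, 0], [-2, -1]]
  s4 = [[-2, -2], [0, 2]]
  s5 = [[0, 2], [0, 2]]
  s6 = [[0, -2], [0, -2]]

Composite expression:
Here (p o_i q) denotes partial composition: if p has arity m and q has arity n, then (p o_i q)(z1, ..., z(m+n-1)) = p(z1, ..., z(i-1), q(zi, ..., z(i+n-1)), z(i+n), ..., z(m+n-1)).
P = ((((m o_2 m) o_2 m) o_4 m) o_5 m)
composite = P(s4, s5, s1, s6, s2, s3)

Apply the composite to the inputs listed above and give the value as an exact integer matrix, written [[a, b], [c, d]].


[[-64, 0], [32, 0]]

m(s5, s1) = [[2, 0], [2, 0]]
m(s2, s3) = [[-4, 0], [-4, 0]]
m(s6, m(s2, s3)) = [[8, 0], [8, 0]]
m(m(s5, s1), m(s6, m(s2, s3))) = [[16, 0], [16, 0]]
m(s4, m(m(s5, s1), m(s6, m(s2, s3)))) = [[-64, 0], [32, 0]]


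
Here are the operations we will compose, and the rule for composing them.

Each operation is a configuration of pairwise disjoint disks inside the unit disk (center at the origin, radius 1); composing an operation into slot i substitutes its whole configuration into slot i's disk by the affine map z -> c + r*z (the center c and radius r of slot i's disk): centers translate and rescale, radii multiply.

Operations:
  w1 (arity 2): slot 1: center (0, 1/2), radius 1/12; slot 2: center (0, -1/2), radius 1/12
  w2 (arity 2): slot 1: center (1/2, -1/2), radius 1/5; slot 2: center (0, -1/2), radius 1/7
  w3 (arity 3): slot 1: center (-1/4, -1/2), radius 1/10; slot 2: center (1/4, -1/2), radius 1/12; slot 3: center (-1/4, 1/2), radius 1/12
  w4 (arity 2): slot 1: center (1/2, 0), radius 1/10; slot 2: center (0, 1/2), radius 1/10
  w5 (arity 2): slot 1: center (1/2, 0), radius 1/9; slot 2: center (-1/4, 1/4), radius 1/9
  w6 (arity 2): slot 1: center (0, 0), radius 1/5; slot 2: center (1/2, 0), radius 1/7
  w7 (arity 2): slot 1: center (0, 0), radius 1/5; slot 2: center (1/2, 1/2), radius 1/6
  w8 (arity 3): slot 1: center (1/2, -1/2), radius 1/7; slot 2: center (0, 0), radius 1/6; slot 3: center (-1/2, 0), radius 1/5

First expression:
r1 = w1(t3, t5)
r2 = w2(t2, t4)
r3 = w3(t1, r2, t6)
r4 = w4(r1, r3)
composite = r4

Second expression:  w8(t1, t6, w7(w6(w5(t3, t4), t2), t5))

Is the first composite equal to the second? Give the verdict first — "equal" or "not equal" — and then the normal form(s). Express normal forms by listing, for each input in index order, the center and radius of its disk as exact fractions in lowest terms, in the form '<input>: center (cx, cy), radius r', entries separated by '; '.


not equal; the first gives t1: center (-1/40, 9/20), radius 1/100; t2: center (7/240, 107/240), radius 1/600; t3: center (1/2, 1/20), radius 1/120; t4: center (1/40, 107/240), radius 1/840; t5: center (1/2, -1/20), radius 1/120; t6: center (-1/40, 11/20), radius 1/120 and the second t1: center (1/2, -1/2), radius 1/7; t2: center (-12/25, 0), radius 1/175; t3: center (-62/125, 0), radius 1/1125; t4: center (-251/500, 1/500), radius 1/1125; t5: center (-2/5, 1/10), radius 1/30; t6: center (0, 0), radius 1/6


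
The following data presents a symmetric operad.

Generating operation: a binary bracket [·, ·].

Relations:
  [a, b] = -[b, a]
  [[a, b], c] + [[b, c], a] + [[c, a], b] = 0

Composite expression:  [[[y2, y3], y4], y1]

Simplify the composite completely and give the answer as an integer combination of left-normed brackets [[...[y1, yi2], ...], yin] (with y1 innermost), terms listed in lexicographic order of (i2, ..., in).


-[[[y1, y2], y3], y4] + [[[y1, y3], y2], y4] + [[[y1, y4], y2], y3] - [[[y1, y4], y3], y2]

Antisymmetry and Jacobi reduce to y1-anchored left-normed brackets.
Composite bracket: [[[y2, y3], y4], y1]
The bracket unfolds into 8 signed words via [a, b] = ab - ba (2^3 = 8).
Keep just the words that open with y1:
  sign of y1y2y3y4 is -1, so it contributes -[[[y1, y2], y3], y4]
  sign of y1y3y2y4 is +1, so it contributes +[[[y1, y3], y2], y4]
  sign of y1y4y2y3 is +1, so it contributes +[[[y1, y4], y2], y3]
  sign of y1y4y3y2 is -1, so it contributes -[[[y1, y4], y3], y2]


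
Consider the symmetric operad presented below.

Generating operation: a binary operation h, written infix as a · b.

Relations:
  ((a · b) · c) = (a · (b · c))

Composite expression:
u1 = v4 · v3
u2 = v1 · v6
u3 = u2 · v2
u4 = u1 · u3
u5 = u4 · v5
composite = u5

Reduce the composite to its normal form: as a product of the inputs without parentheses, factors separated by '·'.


v4 · v3 · v1 · v6 · v2 · v5

Key point: h is associative — brackets drop, the v-order remains.
(v4 · v3) unparenthesizes to v4 · v3
(v1 · v6) unparenthesizes to v1 · v6
((v1 · v6) · v2) unparenthesizes to v1 · v6 · v2
((v4 · v3) · ((v1 · v6) · v2)) unparenthesizes to v4 · v3 · v1 · v6 · v2
(((v4 · v3) · ((v1 · v6) · v2)) · v5) unparenthesizes to v4 · v3 · v1 · v6 · v2 · v5


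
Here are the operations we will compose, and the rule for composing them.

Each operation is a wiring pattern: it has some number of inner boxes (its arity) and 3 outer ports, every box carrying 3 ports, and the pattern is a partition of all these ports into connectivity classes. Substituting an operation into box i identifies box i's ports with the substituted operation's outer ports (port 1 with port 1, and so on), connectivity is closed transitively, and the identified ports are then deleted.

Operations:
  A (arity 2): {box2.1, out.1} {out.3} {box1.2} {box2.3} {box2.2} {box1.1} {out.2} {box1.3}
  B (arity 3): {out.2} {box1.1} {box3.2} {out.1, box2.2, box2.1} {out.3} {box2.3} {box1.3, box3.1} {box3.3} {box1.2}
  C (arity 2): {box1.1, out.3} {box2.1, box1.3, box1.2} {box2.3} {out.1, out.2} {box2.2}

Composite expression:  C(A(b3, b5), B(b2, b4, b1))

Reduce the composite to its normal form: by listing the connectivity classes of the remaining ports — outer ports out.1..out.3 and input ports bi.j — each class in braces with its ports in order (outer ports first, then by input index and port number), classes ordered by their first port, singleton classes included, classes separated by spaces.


{out.1, out.2} {out.3, b5.1} {b1.1, b2.3} {b1.2} {b1.3} {b2.1} {b2.2} {b3.1} {b3.2} {b3.3} {b4.1, b4.2} {b4.3} {b5.2} {b5.3}

Reachability decides: close wires over C-identified ports.
the subtree at A composes to {out.1, b5.1} {out.2} {out.3} {b3.1} {b3.2} {b3.3} {b5.2} {b5.3} on (b3, b5); out.j = own outer ports
the subtree at B composes to {out.1, b4.1, b4.2} {out.2} {out.3} {b1.1, b2.3} {b1.2} {b1.3} {b2.1} {b2.2} {b4.3} on (b2, b4, b1); out.j = own outer ports
the subtree at C composes to {out.1, out.2} {out.3, b5.1} {b1.1, b2.3} {b1.2} {b1.3} {b2.1} {b2.2} {b3.1} {b3.2} {b3.3} {b4.1, b4.2} {b4.3} {b5.2} {b5.3} on (b3, b5, b2, b4, b1); out.j = own outer ports


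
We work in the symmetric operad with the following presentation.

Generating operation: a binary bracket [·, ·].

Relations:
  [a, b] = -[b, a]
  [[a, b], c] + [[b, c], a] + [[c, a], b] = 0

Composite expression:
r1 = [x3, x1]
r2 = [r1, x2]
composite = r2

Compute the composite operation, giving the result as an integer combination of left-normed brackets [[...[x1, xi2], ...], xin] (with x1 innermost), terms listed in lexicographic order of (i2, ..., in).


Antisymmetry and Jacobi reduce to x1-anchored left-normed brackets.
Composite bracket: [[x3, x1], x2]
Applying ab - ba throughout gives 4 signed words (2^2 = 4).
Words beginning with x1 determine it all:
  sign of x1x3x2 is -1, so it contributes -[[x1, x3], x2]

-[[x1, x3], x2]


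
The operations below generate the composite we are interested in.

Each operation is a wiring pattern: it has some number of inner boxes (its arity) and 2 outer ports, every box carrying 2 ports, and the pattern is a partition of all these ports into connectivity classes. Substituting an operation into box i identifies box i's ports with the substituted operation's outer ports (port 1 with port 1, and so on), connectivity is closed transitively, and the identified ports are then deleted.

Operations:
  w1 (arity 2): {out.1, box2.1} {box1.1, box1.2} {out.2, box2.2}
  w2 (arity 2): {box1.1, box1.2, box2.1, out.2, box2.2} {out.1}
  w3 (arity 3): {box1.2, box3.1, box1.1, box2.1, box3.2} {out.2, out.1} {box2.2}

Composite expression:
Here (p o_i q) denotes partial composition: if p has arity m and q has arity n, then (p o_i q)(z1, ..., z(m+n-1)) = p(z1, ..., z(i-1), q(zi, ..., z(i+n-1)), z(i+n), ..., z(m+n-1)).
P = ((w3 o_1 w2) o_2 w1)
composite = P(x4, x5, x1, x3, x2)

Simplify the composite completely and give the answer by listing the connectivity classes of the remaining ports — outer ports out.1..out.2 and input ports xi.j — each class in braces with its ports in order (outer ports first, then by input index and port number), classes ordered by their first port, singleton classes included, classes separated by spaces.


{out.1, out.2} {x1.1, x1.2, x2.1, x2.2, x3.1, x4.1, x4.2} {x3.2} {x5.1, x5.2}

Treat the ports identified at w3 as solder joints: merge, then drop.
stage w1: inputs (x5, x1), connectivity {out.1, x1.1} {out.2, x1.2} {x5.1, x5.2}, out.j its boundary
stage w2: inputs (x4, x5, x1), connectivity {out.1} {out.2, x1.1, x1.2, x4.1, x4.2} {x5.1, x5.2}, out.j its boundary
stage w3: inputs (x4, x5, x1, x3, x2), connectivity {out.1, out.2} {x1.1, x1.2, x2.1, x2.2, x3.1, x4.1, x4.2} {x3.2} {x5.1, x5.2}, out.j its boundary


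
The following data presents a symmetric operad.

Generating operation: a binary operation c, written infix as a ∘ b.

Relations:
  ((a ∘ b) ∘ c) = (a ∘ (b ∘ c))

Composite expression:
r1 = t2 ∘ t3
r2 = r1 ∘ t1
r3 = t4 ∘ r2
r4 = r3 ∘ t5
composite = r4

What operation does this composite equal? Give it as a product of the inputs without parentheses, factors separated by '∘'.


t4 ∘ t2 ∘ t3 ∘ t1 ∘ t5

Associativity of c dissolves the nesting; only the t-input order survives.
(t2 ∘ t3) spells out as t2 ∘ t3
((t2 ∘ t3) ∘ t1) spells out as t2 ∘ t3 ∘ t1
(t4 ∘ ((t2 ∘ t3) ∘ t1)) spells out as t4 ∘ t2 ∘ t3 ∘ t1
((t4 ∘ ((t2 ∘ t3) ∘ t1)) ∘ t5) spells out as t4 ∘ t2 ∘ t3 ∘ t1 ∘ t5


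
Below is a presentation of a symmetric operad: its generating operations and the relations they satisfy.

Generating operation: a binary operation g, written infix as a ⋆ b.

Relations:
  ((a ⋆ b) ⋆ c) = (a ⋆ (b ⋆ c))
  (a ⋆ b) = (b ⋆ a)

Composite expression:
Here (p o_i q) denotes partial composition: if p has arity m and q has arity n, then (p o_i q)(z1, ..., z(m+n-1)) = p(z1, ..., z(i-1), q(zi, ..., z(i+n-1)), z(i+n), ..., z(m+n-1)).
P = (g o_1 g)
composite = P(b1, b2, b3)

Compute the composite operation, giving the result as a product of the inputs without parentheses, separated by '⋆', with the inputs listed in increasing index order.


With g associative and commutative, the b-input set is all that matters.
(b1 ⋆ b2) flattens to b1 ⋆ b2
((b1 ⋆ b2) ⋆ b3) flattens to b1 ⋆ b2 ⋆ b3
the factors in increasing index order: b1 ⋆ b2 ⋆ b3

b1 ⋆ b2 ⋆ b3


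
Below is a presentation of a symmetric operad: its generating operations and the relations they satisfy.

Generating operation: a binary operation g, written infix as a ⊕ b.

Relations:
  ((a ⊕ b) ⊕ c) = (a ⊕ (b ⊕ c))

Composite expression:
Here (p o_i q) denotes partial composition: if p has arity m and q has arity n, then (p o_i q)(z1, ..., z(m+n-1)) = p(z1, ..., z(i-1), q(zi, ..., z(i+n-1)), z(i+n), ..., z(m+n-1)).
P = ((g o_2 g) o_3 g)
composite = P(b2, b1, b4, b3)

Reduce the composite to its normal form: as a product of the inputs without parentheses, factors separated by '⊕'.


b2 ⊕ b1 ⊕ b4 ⊕ b3

Key point: g is associative — brackets drop, the b-order remains.
(b4 ⊕ b3) reduces to b4 ⊕ b3
(b1 ⊕ (b4 ⊕ b3)) reduces to b1 ⊕ b4 ⊕ b3
(b2 ⊕ (b1 ⊕ (b4 ⊕ b3))) reduces to b2 ⊕ b1 ⊕ b4 ⊕ b3


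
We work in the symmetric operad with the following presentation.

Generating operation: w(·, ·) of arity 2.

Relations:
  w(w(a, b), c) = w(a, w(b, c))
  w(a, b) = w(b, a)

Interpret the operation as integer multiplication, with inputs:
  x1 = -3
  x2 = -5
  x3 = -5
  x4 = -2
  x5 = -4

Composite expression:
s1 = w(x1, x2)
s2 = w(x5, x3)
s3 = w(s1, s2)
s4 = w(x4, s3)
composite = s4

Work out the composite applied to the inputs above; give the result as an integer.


-600


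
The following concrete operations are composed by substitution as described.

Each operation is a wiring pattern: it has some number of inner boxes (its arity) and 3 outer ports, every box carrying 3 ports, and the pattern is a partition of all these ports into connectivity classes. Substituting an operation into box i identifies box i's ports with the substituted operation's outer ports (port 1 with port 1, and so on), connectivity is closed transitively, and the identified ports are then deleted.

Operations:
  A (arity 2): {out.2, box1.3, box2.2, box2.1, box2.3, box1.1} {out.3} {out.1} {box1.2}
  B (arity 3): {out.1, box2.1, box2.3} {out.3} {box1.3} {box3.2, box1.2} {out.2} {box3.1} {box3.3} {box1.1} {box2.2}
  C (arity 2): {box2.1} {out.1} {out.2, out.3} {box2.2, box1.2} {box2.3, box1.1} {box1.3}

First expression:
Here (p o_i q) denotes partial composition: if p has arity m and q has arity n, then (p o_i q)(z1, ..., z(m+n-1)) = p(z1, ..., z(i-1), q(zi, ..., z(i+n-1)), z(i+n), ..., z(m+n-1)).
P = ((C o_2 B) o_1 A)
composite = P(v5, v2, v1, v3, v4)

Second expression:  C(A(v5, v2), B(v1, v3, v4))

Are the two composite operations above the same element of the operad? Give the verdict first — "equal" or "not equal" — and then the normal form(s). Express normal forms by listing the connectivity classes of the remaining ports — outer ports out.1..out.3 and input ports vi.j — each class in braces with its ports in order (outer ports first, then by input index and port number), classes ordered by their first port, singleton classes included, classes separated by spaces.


Reducing the first expression gives {out.1} {out.2, out.3} {v1.1} {v1.2, v4.2} {v1.3} {v2.1, v2.2, v2.3, v5.1, v5.3} {v3.1, v3.3} {v3.2} {v4.1} {v4.3} {v5.2}
Reducing the second expression gives {out.1} {out.2, out.3} {v1.1} {v1.2, v4.2} {v1.3} {v2.1, v2.2, v2.3, v5.1, v5.3} {v3.1, v3.3} {v3.2} {v4.1} {v4.3} {v5.2}
Identical normal forms: equal.

equal; both compose to {out.1} {out.2, out.3} {v1.1} {v1.2, v4.2} {v1.3} {v2.1, v2.2, v2.3, v5.1, v5.3} {v3.1, v3.3} {v3.2} {v4.1} {v4.3} {v5.2}


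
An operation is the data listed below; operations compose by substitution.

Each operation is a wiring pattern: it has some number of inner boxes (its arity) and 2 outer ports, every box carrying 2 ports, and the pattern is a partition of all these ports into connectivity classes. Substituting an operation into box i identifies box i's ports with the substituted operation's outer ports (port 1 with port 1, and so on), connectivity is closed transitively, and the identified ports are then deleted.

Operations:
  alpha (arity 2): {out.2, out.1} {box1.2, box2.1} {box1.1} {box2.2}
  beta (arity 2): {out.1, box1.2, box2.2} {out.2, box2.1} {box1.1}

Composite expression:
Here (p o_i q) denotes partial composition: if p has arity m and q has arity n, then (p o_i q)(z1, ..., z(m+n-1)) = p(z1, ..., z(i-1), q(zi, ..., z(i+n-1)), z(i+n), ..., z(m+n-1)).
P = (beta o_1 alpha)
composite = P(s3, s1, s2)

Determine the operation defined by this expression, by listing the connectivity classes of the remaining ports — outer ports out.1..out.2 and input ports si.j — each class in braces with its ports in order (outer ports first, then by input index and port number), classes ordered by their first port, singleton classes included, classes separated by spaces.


{out.1, s2.2} {out.2, s2.1} {s1.1, s3.2} {s1.2} {s3.1}

Substituting into beta glues patterns; closure does the rest.
after alpha, the pattern on (s3, s1) reads {out.1, out.2} {s1.1, s3.2} {s1.2} {s3.1} (out.j = its outer ports)
after beta, the pattern on (s3, s1, s2) reads {out.1, s2.2} {out.2, s2.1} {s1.1, s3.2} {s1.2} {s3.1} (out.j = its outer ports)


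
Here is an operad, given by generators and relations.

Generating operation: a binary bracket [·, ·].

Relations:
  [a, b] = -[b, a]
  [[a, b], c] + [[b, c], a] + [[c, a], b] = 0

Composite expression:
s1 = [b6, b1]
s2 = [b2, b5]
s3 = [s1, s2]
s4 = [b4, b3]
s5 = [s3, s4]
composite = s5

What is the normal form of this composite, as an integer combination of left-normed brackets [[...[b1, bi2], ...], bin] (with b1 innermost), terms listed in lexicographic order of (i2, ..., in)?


[[[[[b1, b6], b2], b5], b3], b4] - [[[[[b1, b6], b2], b5], b4], b3] - [[[[[b1, b6], b5], b2], b3], b4] + [[[[[b1, b6], b5], b2], b4], b3]

In the tensor algebra, words opening b1 carry the b1-anchored form.
Composite bracket: [[[b6, b1], [b2, b5]], [b4, b3]]
Each bracket splits as ab - ba, giving 32 signed words (2^5 = 32).
Only words starting with b1 matter:
  word b1b6b2b5b3b4 has sign +1, contributing +[[[[[b1, b6], b2], b5], b3], b4]
  word b1b6b2b5b4b3 has sign -1, contributing -[[[[[b1, b6], b2], b5], b4], b3]
  word b1b6b5b2b3b4 has sign -1, contributing -[[[[[b1, b6], b5], b2], b3], b4]
  word b1b6b5b2b4b3 has sign +1, contributing +[[[[[b1, b6], b5], b2], b4], b3]


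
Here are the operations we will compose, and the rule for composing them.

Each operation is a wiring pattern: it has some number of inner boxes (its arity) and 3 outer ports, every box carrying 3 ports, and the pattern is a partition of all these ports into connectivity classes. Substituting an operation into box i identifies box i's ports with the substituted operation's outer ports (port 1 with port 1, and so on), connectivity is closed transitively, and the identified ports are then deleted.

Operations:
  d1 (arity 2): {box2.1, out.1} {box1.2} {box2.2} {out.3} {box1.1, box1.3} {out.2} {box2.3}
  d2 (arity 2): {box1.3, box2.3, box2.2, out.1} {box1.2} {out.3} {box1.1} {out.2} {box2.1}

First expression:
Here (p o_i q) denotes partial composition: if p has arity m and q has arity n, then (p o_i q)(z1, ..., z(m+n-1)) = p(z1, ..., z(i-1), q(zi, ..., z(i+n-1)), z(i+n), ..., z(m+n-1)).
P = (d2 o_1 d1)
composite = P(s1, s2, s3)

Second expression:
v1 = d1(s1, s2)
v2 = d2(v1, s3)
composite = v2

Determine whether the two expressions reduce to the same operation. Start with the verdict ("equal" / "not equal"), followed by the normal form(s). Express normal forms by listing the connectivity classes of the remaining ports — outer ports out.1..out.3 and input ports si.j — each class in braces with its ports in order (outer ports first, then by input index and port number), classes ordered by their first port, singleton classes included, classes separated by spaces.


equal; both compose to {out.1, s3.2, s3.3} {out.2} {out.3} {s1.1, s1.3} {s1.2} {s2.1} {s2.2} {s2.3} {s3.1}

The first expression, normalized: {out.1, s3.2, s3.3} {out.2} {out.3} {s1.1, s1.3} {s1.2} {s2.1} {s2.2} {s2.3} {s3.1}
The second expression, normalized: {out.1, s3.2, s3.3} {out.2} {out.3} {s1.1, s1.3} {s1.2} {s2.1} {s2.2} {s2.3} {s3.1}
Identical normal forms: equal.
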